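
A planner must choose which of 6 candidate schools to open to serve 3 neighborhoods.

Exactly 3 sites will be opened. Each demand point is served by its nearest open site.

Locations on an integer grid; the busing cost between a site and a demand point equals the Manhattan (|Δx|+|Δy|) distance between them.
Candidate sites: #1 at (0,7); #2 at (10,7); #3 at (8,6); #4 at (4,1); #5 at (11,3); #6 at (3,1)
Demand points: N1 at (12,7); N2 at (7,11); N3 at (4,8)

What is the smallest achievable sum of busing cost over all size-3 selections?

13

Open {#1, #2, #3}.
  N1→#2 2, N2→#3 6, N3→#1 5  ⇒ total 13.
Compare {#1, #2, #4}: total 14.
Compare {#1, #2, #5}: total 14.
No size-3 selection does better; minimum is 13.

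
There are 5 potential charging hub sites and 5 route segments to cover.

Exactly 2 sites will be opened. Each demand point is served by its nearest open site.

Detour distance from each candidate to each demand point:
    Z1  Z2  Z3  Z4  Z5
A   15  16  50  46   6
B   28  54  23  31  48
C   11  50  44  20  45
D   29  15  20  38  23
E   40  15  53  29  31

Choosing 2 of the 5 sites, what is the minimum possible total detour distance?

89

Open {C, D}.
  Z1→C 11, Z2→D 15, Z3→D 20, Z4→C 20, Z5→D 23  ⇒ total 89.
Compare {A, B}: total 91.
Compare {A, D}: total 94.
No size-2 selection does better; minimum is 89.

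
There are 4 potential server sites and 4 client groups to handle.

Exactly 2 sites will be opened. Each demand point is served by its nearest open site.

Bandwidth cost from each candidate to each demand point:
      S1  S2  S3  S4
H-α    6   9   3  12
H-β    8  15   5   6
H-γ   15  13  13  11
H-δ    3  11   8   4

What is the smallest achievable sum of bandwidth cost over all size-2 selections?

Open {H-α, H-δ}.
  S1→H-δ 3, S2→H-α 9, S3→H-α 3, S4→H-δ 4  ⇒ total 19.
Compare {H-β, H-δ}: total 23.
Compare {H-α, H-β}: total 24.
No size-2 selection does better; minimum is 19.

19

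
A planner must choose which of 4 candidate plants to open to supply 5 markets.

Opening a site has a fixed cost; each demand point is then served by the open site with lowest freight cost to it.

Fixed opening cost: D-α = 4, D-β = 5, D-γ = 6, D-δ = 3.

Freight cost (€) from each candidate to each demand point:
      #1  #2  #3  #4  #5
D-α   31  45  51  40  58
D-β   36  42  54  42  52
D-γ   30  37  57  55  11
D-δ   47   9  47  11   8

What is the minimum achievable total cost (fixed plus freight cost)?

Open {D-α, D-δ}: assign each demand point to its cheapest open site.
  #1→D-α 31, #2→D-δ 9, #3→D-δ 47, #4→D-δ 11, #5→D-δ 8
  freight cost 106, fixed 7 → total 113.
Compare {D-γ, D-δ}: freight cost 105 + fixed 9 = 114.
Compare {D-α, D-β, D-δ}: freight cost 106 + fixed 12 = 118.
Compare {D-α, D-γ, D-δ}: freight cost 105 + fixed 13 = 118.
All other subsets cost ≥ 114. Minimum total cost: 113.

113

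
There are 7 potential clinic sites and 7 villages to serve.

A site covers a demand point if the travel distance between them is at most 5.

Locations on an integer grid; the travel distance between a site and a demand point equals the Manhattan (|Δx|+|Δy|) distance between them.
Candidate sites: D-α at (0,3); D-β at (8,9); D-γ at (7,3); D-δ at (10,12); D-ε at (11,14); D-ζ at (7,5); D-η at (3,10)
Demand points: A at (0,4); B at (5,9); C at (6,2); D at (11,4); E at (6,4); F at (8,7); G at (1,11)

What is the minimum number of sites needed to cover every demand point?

3

Coverage sets (demand points within 5 of each site):
  D-α: {A}
  D-β: {B, F}
  D-γ: {C, D, E, F}
  D-δ: {}
  D-ε: {}
  D-ζ: {C, D, E, F}
  D-η: {B, G}
No 2 sites suffice: every size-2 union leaves at least one demand point uncovered.
But {D-α, D-γ, D-η} covers everything, so the minimum is 3.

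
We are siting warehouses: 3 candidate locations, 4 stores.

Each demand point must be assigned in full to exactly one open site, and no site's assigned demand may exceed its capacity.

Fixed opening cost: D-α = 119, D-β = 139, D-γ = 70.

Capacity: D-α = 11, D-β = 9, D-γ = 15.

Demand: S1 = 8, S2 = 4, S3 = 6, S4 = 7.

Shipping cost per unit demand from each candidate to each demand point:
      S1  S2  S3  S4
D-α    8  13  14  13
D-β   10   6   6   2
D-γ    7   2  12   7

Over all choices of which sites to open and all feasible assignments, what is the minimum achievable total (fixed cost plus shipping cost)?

430

Open {D-α, D-γ}; cheapest assignment that respects the capacities:
  D-α (cap 11, load 10): S2, S3 — cost 4×13 + 6×14 = 136
  D-γ (cap 15, load 15): S1, S4 — cost 8×7 + 7×7 = 105
  Shipping 241, fixed 189 → total 430.
  Any other capacity-feasible assignment to {D-α, D-γ} ships for at least 241.
Compare {D-α, D-β, D-γ}: its best feasible assignment gives total 485.
Every other set of open sites that can feasibly serve all demand totals ≥ 485 even under its best assignment. Minimum: 430.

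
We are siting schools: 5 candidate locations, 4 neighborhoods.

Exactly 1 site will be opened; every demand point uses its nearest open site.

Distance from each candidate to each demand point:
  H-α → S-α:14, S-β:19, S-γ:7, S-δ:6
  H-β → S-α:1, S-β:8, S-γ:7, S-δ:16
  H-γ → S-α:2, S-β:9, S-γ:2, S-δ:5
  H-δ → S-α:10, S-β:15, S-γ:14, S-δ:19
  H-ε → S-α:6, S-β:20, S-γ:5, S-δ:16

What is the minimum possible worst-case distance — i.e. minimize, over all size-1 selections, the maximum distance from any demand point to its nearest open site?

Open {H-γ}.
  Farthest demand point is S-β at distance 9 (to H-γ); all others are ≤ 9.
With {H-β} the worst case is 16.
With {H-α} the worst case is 19.
No size-1 selection achieves below 9.

9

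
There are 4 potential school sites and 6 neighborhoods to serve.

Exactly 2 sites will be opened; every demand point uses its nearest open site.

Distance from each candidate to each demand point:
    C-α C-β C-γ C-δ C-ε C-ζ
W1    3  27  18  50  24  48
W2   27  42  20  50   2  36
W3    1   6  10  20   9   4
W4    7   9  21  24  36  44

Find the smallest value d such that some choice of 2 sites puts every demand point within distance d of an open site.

Open {W1, W3}.
  Farthest demand point is C-δ at distance 20 (to W3); all others are ≤ 20.
With {W2, W3} the worst case is 20.
With {W3, W4} the worst case is 20.
No size-2 selection achieves below 20.

20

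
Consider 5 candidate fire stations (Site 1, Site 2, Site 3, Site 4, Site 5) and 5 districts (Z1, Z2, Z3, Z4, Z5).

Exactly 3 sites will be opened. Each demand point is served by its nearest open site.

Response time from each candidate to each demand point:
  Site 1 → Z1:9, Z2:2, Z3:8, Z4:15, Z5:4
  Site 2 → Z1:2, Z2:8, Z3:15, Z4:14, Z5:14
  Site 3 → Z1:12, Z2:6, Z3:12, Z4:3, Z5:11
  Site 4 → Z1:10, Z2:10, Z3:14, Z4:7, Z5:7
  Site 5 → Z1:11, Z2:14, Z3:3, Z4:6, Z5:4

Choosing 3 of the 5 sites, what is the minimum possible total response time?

Open {Site 1, Site 2, Site 5}.
  Z1→Site 2 2, Z2→Site 1 2, Z3→Site 5 3, Z4→Site 5 6, Z5→Site 1 4  ⇒ total 17.
Compare {Site 2, Site 3, Site 5}: total 18.
Compare {Site 1, Site 2, Site 3}: total 19.
No size-3 selection does better; minimum is 17.

17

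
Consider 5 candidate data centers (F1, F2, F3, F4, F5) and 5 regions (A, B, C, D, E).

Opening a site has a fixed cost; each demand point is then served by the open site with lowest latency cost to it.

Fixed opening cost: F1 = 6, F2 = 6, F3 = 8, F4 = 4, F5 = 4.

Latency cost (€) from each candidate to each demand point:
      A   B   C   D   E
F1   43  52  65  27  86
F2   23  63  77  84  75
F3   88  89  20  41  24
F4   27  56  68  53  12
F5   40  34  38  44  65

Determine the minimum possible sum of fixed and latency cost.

142

Open {F1, F3, F4, F5}: assign each demand point to its cheapest open site.
  A→F4 27, B→F5 34, C→F3 20, D→F1 27, E→F4 12
  latency cost 120, fixed 22 → total 142.
Compare {F1, F2, F3, F4, F5}: latency cost 116 + fixed 28 = 144.
Compare {F3, F4, F5}: latency cost 134 + fixed 16 = 150.
Compare {F1, F4, F5}: latency cost 138 + fixed 14 = 152.
All other subsets cost ≥ 144. Minimum total cost: 142.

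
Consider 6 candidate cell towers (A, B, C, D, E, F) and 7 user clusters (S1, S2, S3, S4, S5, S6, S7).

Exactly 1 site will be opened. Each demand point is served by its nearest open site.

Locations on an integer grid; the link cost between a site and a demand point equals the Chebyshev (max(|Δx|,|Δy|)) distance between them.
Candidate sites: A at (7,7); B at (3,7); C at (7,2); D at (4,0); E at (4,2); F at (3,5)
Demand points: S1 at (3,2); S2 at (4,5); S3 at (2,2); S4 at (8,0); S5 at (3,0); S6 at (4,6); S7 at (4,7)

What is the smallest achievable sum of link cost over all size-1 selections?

20

Open {F}.
  S1→F 3, S2→F 1, S3→F 3, S4→F 5, S5→F 5, S6→F 1, S7→F 2  ⇒ total 20.
Compare {E}: total 21.
Compare {C}: total 27.
No size-1 selection does better; minimum is 20.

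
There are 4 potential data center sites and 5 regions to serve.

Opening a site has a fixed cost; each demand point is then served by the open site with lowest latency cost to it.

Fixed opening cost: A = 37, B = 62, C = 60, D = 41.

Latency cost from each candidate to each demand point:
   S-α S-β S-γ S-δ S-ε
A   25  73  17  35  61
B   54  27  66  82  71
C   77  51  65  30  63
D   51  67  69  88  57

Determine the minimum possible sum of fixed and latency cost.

248

Open {A}: assign each demand point to its cheapest open site.
  S-α→A 25, S-β→A 73, S-γ→A 17, S-δ→A 35, S-ε→A 61
  latency cost 211, fixed 37 → total 248.
Compare {A, B}: latency cost 165 + fixed 99 = 264.
Compare {A, D}: latency cost 201 + fixed 78 = 279.
Compare {A, C}: latency cost 184 + fixed 97 = 281.
All other subsets cost ≥ 264. Minimum total cost: 248.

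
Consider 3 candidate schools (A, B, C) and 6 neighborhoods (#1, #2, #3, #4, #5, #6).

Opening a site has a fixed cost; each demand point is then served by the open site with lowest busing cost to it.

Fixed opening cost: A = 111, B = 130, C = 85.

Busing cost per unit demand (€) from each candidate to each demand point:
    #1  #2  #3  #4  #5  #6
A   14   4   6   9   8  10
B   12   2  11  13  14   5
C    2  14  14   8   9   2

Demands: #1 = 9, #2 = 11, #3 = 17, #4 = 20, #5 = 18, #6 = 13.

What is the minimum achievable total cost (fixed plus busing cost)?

Open {A, C}: assign each demand point to its cheapest open site.
  #1→C 9×2=18, #2→A 11×4=44, #3→A 17×6=102, #4→C 20×8=160, #5→A 18×8=144, #6→C 13×2=26
  busing cost 494, fixed 196 → total 690.
Compare {B, C}: busing cost 575 + fixed 215 = 790.
Compare {A, B, C}: busing cost 472 + fixed 326 = 798.
Compare {A}: busing cost 726 + fixed 111 = 837.
All other subsets cost ≥ 790. Minimum total cost: 690.

690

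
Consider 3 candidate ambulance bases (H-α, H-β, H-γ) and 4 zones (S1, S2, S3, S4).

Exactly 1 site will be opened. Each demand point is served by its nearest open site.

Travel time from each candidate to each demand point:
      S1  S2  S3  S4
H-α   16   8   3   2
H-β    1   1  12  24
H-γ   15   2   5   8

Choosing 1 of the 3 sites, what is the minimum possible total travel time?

29

Open {H-α}.
  S1→H-α 16, S2→H-α 8, S3→H-α 3, S4→H-α 2  ⇒ total 29.
Compare {H-γ}: total 30.
Compare {H-β}: total 38.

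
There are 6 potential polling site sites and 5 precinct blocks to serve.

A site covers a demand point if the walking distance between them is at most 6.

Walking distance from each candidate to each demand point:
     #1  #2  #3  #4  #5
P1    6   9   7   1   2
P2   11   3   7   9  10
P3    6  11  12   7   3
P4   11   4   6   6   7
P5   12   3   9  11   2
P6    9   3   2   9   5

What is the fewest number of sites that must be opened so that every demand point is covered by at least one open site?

Coverage sets (demand points within 6 of each site):
  P1: {#1, #4, #5}
  P2: {#2}
  P3: {#1, #5}
  P4: {#2, #3, #4}
  P5: {#2, #5}
  P6: {#2, #3, #5}
No single site covers all 5 demand points.
But {P1, P4} covers everything, so the minimum is 2.

2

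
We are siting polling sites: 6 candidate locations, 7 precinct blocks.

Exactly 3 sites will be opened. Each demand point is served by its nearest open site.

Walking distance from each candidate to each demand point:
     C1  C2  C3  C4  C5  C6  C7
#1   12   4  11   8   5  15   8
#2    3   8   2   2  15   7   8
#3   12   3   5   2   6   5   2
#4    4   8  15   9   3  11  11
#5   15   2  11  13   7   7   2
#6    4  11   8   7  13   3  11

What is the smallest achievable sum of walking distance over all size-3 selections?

Open {#2, #3, #4}.
  C1→#2 3, C2→#3 3, C3→#2 2, C4→#2 2, C5→#4 3, C6→#3 5, C7→#3 2  ⇒ total 20.
Compare {#2, #3, #6}: total 21.
Compare {#2, #4, #5}: total 21.
No size-3 selection does better; minimum is 20.

20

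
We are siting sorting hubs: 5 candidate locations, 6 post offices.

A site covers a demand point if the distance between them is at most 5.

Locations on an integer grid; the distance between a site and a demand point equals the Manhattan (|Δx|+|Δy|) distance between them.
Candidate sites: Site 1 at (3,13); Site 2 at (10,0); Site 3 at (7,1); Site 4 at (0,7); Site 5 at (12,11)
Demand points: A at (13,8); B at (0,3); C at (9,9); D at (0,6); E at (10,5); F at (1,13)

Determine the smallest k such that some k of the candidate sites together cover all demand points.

Coverage sets (demand points within 5 of each site):
  Site 1: {F}
  Site 2: {E}
  Site 3: {}
  Site 4: {B, D}
  Site 5: {A, C}
No 3 sites suffice: every size-3 union leaves at least one demand point uncovered.
But {Site 1, Site 2, Site 4, Site 5} covers everything, so the minimum is 4.

4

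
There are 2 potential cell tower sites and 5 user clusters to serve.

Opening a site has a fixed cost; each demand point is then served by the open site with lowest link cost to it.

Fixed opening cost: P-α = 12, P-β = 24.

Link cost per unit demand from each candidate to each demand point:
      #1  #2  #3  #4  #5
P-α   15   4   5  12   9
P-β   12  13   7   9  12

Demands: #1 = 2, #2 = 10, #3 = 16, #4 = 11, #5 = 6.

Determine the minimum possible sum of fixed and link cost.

333

Open {P-α, P-β}: assign each demand point to its cheapest open site.
  #1→P-β 2×12=24, #2→P-α 10×4=40, #3→P-α 16×5=80, #4→P-β 11×9=99, #5→P-α 6×9=54
  link cost 297, fixed 36 → total 333.
Compare {P-α}: link cost 336 + fixed 12 = 348.
Compare {P-β}: link cost 437 + fixed 24 = 461.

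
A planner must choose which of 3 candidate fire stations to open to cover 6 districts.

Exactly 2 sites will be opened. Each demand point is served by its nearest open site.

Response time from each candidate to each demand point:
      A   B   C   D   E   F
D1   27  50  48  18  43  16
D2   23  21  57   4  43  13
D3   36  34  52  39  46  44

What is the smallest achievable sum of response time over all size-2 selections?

152

Open {D1, D2}.
  A→D2 23, B→D2 21, C→D1 48, D→D2 4, E→D1 43, F→D2 13  ⇒ total 152.
Compare {D2, D3}: total 156.
Compare {D1, D3}: total 186.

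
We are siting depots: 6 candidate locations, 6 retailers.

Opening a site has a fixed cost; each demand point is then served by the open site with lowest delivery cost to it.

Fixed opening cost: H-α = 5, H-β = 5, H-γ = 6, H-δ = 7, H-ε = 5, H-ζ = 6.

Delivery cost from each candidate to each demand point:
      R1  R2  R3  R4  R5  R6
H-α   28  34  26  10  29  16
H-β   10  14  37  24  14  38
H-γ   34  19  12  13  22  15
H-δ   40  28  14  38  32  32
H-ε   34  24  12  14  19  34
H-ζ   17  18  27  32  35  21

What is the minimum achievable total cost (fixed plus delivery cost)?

89

Open {H-β, H-γ}: assign each demand point to its cheapest open site.
  R1→H-β 10, R2→H-β 14, R3→H-γ 12, R4→H-γ 13, R5→H-β 14, R6→H-γ 15
  delivery cost 78, fixed 11 → total 89.
Compare {H-α, H-β, H-γ}: delivery cost 75 + fixed 16 = 91.
Compare {H-α, H-β, H-ε}: delivery cost 76 + fixed 15 = 91.
Compare {H-β, H-γ, H-ε}: delivery cost 78 + fixed 16 = 94.
All other subsets cost ≥ 91. Minimum total cost: 89.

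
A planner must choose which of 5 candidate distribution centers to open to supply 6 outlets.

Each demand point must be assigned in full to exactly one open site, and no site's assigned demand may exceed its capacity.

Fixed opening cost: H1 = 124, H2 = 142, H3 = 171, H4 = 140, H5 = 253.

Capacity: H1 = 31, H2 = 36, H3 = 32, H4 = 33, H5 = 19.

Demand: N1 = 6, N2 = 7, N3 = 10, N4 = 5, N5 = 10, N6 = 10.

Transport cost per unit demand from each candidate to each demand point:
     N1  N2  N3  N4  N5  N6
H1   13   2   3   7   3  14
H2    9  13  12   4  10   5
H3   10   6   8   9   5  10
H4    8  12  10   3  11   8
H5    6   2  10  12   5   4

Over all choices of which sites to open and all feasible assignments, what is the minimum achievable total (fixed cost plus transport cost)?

Open {H1, H2}; cheapest assignment that respects the capacities:
  H1 (cap 31, load 27): N2, N3, N5 — cost 7×2 + 10×3 + 10×3 = 74
  H2 (cap 36, load 21): N1, N4, N6 — cost 6×9 + 5×4 + 10×5 = 124
  Shipping 198, fixed 266 → total 464.
  Any other capacity-feasible assignment to {H1, H2} ships for at least 198.
Compare {H1, H4}: its best feasible assignment gives total 481.
Compare {H1, H3}: its best feasible assignment gives total 574.
Every other set of open sites that can feasibly serve all demand totals ≥ 481 even under its best assignment. Minimum: 464.

464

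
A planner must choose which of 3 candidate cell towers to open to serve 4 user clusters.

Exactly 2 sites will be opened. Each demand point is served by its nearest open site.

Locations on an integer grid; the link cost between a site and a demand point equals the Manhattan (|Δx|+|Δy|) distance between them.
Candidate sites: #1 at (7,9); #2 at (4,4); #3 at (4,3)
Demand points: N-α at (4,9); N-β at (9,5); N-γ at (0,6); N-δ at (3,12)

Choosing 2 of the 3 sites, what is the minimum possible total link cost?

22

Open {#1, #2}.
  N-α→#1 3, N-β→#1 6, N-γ→#2 6, N-δ→#1 7  ⇒ total 22.
Compare {#1, #3}: total 23.
Compare {#2, #3}: total 26.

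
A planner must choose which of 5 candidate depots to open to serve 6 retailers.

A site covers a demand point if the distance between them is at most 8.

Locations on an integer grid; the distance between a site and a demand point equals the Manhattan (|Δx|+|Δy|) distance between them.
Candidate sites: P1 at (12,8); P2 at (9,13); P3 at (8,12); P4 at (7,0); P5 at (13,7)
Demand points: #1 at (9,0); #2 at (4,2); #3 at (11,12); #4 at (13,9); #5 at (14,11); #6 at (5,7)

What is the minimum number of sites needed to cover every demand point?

Coverage sets (demand points within 8 of each site):
  P1: {#3, #4, #5, #6}
  P2: {#3, #4, #5}
  P3: {#3, #4, #5, #6}
  P4: {#1, #2}
  P5: {#3, #4, #5, #6}
No single site covers all 6 demand points.
But {P1, P4} covers everything, so the minimum is 2.

2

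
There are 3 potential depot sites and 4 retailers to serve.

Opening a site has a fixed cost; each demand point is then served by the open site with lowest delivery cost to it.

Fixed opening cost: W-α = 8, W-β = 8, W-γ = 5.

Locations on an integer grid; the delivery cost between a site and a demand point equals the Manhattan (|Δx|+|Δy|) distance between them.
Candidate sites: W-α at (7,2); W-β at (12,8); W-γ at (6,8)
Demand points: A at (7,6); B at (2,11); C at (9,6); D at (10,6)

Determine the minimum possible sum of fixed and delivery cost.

Open {W-γ}: assign each demand point to its cheapest open site.
  A→W-γ 3, B→W-γ 7, C→W-γ 5, D→W-γ 6
  delivery cost 21, fixed 5 → total 26.
Compare {W-β, W-γ}: delivery cost 19 + fixed 13 = 32.
Compare {W-α, W-γ}: delivery cost 21 + fixed 13 = 34.
Compare {W-β}: delivery cost 29 + fixed 8 = 37.
All other subsets cost ≥ 32. Minimum total cost: 26.

26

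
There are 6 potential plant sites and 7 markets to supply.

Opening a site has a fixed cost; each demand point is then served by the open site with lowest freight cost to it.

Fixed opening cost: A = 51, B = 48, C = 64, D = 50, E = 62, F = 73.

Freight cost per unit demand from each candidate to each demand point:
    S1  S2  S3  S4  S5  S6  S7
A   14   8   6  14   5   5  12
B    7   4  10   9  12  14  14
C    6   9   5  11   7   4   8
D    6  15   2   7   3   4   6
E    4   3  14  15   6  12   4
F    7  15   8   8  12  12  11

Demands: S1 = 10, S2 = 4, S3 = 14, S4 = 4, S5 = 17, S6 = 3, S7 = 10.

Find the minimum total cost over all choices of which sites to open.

323

Open {D, E}: assign each demand point to its cheapest open site.
  S1→E 10×4=40, S2→E 4×3=12, S3→D 14×2=28, S4→D 4×7=28, S5→D 17×3=51, S6→D 3×4=12, S7→E 10×4=40
  freight cost 211, fixed 112 → total 323.
Compare {D}: freight cost 299 + fixed 50 = 349.
Compare {B, D}: freight cost 255 + fixed 98 = 353.
Compare {B, D, E}: freight cost 211 + fixed 160 = 371.
All other subsets cost ≥ 349. Minimum total cost: 323.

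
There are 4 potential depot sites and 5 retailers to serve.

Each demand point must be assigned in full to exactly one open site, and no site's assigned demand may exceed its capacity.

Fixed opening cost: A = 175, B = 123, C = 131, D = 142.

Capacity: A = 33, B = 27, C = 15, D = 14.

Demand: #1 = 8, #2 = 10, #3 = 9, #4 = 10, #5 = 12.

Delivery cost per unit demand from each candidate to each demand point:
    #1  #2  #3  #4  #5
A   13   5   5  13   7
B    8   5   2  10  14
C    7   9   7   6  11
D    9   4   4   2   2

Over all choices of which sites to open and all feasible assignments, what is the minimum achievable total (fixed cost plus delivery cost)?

Open {B, C, D}; cheapest assignment that respects the capacities:
  B (cap 27, load 27): #1, #2, #3 — cost 8×8 + 10×5 + 9×2 = 132
  C (cap 15, load 10): #4 — cost 10×6 = 60
  D (cap 14, load 12): #5 — cost 12×2 = 24
  Shipping 216, fixed 396 → total 612.
  Any other capacity-feasible assignment to {B, C, D} ships for at least 216.
Compare {A, B}: its best feasible assignment gives total 614.
Compare {A, B, D}: its best feasible assignment gives total 676.
Every other set of open sites that can feasibly serve all demand totals ≥ 614 even under its best assignment. Minimum: 612.

612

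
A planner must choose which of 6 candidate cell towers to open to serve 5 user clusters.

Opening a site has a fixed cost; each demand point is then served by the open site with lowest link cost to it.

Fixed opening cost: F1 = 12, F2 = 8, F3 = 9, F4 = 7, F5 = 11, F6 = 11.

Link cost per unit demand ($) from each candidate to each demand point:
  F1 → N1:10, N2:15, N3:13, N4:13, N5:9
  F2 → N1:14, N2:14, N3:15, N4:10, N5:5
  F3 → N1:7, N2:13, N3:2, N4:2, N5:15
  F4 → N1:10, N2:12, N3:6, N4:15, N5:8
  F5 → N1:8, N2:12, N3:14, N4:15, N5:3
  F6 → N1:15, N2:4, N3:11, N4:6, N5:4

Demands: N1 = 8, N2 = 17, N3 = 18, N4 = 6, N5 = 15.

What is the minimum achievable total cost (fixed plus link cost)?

248

Open {F3, F5, F6}: assign each demand point to its cheapest open site.
  N1→F3 8×7=56, N2→F6 17×4=68, N3→F3 18×2=36, N4→F3 6×2=12, N5→F5 15×3=45
  link cost 217, fixed 31 → total 248.
Compare {F3, F6}: link cost 232 + fixed 20 = 252.
Compare {F3, F4, F5, F6}: link cost 217 + fixed 38 = 255.
Compare {F2, F3, F5, F6}: link cost 217 + fixed 39 = 256.
All other subsets cost ≥ 252. Minimum total cost: 248.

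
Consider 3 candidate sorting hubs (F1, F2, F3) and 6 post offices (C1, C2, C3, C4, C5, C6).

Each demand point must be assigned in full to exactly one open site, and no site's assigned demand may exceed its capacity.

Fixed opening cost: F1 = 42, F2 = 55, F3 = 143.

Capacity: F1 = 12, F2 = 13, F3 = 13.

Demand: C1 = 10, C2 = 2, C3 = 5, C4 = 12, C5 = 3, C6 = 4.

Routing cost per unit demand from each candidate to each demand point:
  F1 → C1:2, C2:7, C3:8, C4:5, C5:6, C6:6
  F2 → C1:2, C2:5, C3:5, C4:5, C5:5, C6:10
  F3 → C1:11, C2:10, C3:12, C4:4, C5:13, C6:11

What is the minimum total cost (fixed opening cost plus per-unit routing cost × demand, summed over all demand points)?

Open {F1, F2, F3}; cheapest assignment that respects the capacities:
  F1 (cap 12, load 12): C3, C5, C6 — cost 5×8 + 3×6 + 4×6 = 82
  F2 (cap 13, load 12): C1, C2 — cost 10×2 + 2×5 = 30
  F3 (cap 13, load 12): C4 — cost 12×4 = 48
  Shipping 160, fixed 240 → total 400.
  Any other capacity-feasible assignment to {F1, F2, F3} ships for at least 160.
Total demand is 36 and no other set of sites has combined capacity ≥ 36, so {F1, F2, F3} is the only feasible choice of open sites. Minimum: 400.

400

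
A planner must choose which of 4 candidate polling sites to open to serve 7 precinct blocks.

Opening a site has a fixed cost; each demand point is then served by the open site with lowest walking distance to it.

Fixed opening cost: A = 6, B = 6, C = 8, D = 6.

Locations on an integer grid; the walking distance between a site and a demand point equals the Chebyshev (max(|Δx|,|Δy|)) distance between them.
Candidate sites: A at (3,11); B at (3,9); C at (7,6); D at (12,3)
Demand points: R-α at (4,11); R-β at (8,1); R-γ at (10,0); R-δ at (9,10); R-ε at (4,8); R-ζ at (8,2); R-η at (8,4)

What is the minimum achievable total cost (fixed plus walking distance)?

Open {B, D}: assign each demand point to its cheapest open site.
  R-α→B 2, R-β→D 4, R-γ→D 3, R-δ→B 6, R-ε→B 1, R-ζ→D 4, R-η→D 4
  walking distance 24, fixed 12 → total 36.
Compare {C}: walking distance 29 + fixed 8 = 37.
Compare {A, D}: walking distance 25 + fixed 12 = 37.
Compare {B, C}: walking distance 24 + fixed 14 = 38.
All other subsets cost ≥ 37. Minimum total cost: 36.

36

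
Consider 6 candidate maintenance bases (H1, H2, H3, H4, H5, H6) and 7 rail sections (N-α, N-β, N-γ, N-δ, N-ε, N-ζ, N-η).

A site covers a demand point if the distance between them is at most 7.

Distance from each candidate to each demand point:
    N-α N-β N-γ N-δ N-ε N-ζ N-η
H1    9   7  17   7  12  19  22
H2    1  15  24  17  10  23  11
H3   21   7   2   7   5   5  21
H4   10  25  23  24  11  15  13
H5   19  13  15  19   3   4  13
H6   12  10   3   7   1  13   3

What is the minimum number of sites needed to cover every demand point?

Coverage sets (demand points within 7 of each site):
  H1: {N-β, N-δ}
  H2: {N-α}
  H3: {N-β, N-γ, N-δ, N-ε, N-ζ}
  H4: {}
  H5: {N-ε, N-ζ}
  H6: {N-γ, N-δ, N-ε, N-η}
No 2 sites suffice: every size-2 union leaves at least one demand point uncovered.
But {H2, H3, H6} covers everything, so the minimum is 3.

3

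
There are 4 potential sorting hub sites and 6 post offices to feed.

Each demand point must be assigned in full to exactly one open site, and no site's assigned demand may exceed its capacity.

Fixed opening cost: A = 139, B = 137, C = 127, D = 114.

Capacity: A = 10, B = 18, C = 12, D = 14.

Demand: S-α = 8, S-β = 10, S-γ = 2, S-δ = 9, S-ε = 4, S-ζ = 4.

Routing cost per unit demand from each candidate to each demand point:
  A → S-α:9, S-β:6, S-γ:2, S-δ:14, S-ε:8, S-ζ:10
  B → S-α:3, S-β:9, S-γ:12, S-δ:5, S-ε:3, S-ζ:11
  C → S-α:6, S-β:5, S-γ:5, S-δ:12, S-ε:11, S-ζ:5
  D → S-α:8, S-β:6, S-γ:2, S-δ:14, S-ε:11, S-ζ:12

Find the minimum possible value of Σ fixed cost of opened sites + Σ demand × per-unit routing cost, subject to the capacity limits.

567

Open {B, C, D}; cheapest assignment that respects the capacities:
  B (cap 18, load 13): S-δ, S-ε — cost 9×5 + 4×3 = 57
  C (cap 12, load 12): S-α, S-ζ — cost 8×6 + 4×5 = 68
  D (cap 14, load 12): S-β, S-γ — cost 10×6 + 2×2 = 64
  Shipping 189, fixed 378 → total 567.
  Any other capacity-feasible assignment to {B, C, D} ships for at least 189.
Compare {A, B, D}: its best feasible assignment gives total 595.
Compare {A, B, C}: its best feasible assignment gives total 598.
Every other set of open sites that can feasibly serve all demand totals ≥ 595 even under its best assignment. Minimum: 567.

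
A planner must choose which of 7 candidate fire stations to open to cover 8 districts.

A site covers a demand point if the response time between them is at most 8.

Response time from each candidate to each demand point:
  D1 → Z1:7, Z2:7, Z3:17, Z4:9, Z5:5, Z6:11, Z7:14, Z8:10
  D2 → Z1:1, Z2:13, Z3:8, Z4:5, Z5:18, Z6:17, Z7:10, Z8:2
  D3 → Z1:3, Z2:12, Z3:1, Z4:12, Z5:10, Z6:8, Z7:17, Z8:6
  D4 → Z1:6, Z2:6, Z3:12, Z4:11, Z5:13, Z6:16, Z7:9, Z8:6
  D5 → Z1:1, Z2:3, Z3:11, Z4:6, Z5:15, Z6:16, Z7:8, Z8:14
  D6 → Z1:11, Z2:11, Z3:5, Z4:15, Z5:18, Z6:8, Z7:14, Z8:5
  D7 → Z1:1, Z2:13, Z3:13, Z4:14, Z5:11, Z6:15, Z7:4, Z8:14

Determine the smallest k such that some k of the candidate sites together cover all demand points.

Coverage sets (demand points within 8 of each site):
  D1: {Z1, Z2, Z5}
  D2: {Z1, Z3, Z4, Z8}
  D3: {Z1, Z3, Z6, Z8}
  D4: {Z1, Z2, Z8}
  D5: {Z1, Z2, Z4, Z7}
  D6: {Z3, Z6, Z8}
  D7: {Z1, Z7}
No 2 sites suffice: every size-2 union leaves at least one demand point uncovered.
But {D1, D3, D5} covers everything, so the minimum is 3.

3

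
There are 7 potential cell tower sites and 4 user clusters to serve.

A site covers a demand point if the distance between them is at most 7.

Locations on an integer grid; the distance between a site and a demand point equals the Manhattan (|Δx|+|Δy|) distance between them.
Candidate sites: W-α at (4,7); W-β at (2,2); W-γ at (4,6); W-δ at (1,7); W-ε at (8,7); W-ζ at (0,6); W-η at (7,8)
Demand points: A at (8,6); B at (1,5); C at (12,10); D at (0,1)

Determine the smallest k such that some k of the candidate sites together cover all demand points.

Coverage sets (demand points within 7 of each site):
  W-α: {A, B}
  W-β: {B, D}
  W-γ: {A, B}
  W-δ: {B, D}
  W-ε: {A, C}
  W-ζ: {B, D}
  W-η: {A, C}
No single site covers all 4 demand points.
But {W-β, W-ε} covers everything, so the minimum is 2.

2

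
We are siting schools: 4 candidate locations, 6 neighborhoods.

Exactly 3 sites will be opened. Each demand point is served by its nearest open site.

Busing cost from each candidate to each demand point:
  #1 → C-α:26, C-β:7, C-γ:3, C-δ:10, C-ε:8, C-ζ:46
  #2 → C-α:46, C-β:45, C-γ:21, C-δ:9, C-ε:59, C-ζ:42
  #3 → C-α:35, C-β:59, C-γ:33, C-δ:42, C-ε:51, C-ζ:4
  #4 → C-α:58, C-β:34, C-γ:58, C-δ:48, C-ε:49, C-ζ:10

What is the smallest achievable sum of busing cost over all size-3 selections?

Open {#1, #2, #3}.
  C-α→#1 26, C-β→#1 7, C-γ→#1 3, C-δ→#2 9, C-ε→#1 8, C-ζ→#3 4  ⇒ total 57.
Compare {#1, #3, #4}: total 58.
Compare {#1, #2, #4}: total 63.
No size-3 selection does better; minimum is 57.

57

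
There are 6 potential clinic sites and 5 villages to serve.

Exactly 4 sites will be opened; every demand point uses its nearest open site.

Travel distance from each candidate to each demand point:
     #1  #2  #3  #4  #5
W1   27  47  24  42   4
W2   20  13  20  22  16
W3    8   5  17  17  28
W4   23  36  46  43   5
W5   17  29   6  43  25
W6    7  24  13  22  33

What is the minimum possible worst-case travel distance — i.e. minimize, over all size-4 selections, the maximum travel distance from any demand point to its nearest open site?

Open {W1, W2, W3, W4}.
  Farthest demand point is #3 at travel distance 17 (to W3); all others are ≤ 17.
With {W1, W2, W3, W5} the worst case is 17.
With {W1, W2, W3, W6} the worst case is 17.
No size-4 selection achieves below 17.

17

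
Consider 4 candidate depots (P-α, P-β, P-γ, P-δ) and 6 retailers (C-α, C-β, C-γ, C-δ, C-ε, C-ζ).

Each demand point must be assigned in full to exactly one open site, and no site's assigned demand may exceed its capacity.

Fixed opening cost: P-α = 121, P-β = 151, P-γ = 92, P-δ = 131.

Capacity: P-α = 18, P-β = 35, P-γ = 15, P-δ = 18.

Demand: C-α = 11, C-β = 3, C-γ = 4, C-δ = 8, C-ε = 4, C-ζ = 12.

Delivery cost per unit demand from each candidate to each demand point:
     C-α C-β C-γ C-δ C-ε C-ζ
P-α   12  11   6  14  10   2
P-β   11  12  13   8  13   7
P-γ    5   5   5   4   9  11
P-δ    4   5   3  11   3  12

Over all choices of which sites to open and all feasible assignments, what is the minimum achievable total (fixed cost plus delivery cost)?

491

Open {P-α, P-γ, P-δ}; cheapest assignment that respects the capacities:
  P-α (cap 18, load 12): C-ζ — cost 12×2 = 24
  P-γ (cap 15, load 15): C-β, C-γ, C-δ — cost 3×5 + 4×5 + 8×4 = 67
  P-δ (cap 18, load 15): C-α, C-ε — cost 11×4 + 4×3 = 56
  Shipping 147, fixed 344 → total 491.
  Any other capacity-feasible assignment to {P-α, P-γ, P-δ} ships for at least 147.
Compare {P-β, P-δ}: its best feasible assignment gives total 553.
Compare {P-β, P-γ}: its best feasible assignment gives total 554.
Every other set of open sites that can feasibly serve all demand totals ≥ 553 even under its best assignment. Minimum: 491.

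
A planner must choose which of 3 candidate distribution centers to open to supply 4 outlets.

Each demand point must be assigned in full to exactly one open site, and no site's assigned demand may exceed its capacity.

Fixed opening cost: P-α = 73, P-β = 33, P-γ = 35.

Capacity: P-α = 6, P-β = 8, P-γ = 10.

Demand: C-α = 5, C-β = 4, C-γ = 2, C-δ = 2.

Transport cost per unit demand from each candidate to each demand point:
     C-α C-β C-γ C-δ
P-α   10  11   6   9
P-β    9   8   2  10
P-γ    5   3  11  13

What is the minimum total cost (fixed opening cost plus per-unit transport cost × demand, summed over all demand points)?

Open {P-β, P-γ}; cheapest assignment that respects the capacities:
  P-β (cap 8, load 4): C-γ, C-δ — cost 2×2 + 2×10 = 24
  P-γ (cap 10, load 9): C-α, C-β — cost 5×5 + 4×3 = 37
  Shipping 61, fixed 68 → total 129.
  Any other capacity-feasible assignment to {P-β, P-γ} ships for at least 61.
Compare {P-α, P-γ}: its best feasible assignment gives total 175.
Compare {P-α, P-β, P-γ}: its best feasible assignment gives total 200.
Every other set of open sites that can feasibly serve all demand totals ≥ 175 even under its best assignment. Minimum: 129.

129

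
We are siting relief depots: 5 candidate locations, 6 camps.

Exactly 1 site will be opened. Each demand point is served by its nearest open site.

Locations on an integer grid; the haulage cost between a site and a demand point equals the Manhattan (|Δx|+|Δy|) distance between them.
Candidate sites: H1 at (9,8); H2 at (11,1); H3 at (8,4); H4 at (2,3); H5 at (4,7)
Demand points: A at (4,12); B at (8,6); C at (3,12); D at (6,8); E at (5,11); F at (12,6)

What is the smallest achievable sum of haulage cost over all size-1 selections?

Open {H5}.
  A→H5 5, B→H5 5, C→H5 6, D→H5 3, E→H5 5, F→H5 9  ⇒ total 33.
Compare {H1}: total 37.
Compare {H3}: total 49.
No size-1 selection does better; minimum is 33.

33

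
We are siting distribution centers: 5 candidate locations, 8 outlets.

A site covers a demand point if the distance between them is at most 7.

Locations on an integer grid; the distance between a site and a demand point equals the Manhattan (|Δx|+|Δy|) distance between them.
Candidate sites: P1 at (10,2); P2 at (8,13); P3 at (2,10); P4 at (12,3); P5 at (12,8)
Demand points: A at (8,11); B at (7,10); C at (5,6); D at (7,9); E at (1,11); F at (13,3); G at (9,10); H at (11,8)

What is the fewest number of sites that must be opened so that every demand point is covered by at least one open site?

2

Coverage sets (demand points within 7 of each site):
  P1: {F, H}
  P2: {A, B, D, G}
  P3: {A, B, C, D, E, G}
  P4: {F, H}
  P5: {A, B, D, F, G, H}
No single site covers all 8 demand points.
But {P1, P3} covers everything, so the minimum is 2.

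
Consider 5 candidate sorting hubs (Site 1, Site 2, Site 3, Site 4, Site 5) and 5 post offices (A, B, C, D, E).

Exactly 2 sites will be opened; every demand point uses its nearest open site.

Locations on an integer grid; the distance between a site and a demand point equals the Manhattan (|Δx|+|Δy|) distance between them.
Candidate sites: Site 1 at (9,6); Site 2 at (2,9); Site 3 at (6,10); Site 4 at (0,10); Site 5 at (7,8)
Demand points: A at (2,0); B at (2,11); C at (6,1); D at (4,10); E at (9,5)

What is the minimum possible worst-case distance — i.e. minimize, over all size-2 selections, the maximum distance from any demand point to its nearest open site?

Open {Site 1, Site 2}.
  Farthest demand point is A at distance 9 (to Site 2); all others are ≤ 9.
With {Site 2, Site 3} the worst case is 9.
With {Site 2, Site 5} the worst case is 9.
No size-2 selection achieves below 9.

9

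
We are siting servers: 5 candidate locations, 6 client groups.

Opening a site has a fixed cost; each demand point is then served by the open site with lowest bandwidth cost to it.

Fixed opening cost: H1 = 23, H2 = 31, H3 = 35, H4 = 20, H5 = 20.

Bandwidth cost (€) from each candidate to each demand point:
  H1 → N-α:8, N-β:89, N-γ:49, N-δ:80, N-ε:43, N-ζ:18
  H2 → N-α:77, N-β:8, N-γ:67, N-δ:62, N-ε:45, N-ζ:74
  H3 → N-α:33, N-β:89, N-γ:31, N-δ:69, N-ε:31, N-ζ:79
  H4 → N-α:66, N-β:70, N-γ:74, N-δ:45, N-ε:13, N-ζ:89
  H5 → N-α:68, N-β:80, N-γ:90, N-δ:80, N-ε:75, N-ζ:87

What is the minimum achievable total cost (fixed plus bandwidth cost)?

Open {H1, H2, H4}: assign each demand point to its cheapest open site.
  N-α→H1 8, N-β→H2 8, N-γ→H1 49, N-δ→H4 45, N-ε→H4 13, N-ζ→H1 18
  bandwidth cost 141, fixed 74 → total 215.
Compare {H1, H2, H3, H4}: bandwidth cost 123 + fixed 109 = 232.
Compare {H1, H2, H4, H5}: bandwidth cost 141 + fixed 94 = 235.
Compare {H1, H2}: bandwidth cost 188 + fixed 54 = 242.
All other subsets cost ≥ 232. Minimum total cost: 215.

215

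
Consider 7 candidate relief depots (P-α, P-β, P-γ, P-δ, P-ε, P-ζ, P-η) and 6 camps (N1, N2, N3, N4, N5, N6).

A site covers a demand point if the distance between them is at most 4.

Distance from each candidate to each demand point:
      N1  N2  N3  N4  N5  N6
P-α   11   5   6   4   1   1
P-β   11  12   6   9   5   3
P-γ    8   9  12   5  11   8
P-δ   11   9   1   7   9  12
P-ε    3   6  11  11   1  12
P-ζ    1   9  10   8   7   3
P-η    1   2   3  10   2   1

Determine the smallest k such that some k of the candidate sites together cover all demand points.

Coverage sets (demand points within 4 of each site):
  P-α: {N4, N5, N6}
  P-β: {N6}
  P-γ: {}
  P-δ: {N3}
  P-ε: {N1, N5}
  P-ζ: {N1, N6}
  P-η: {N1, N2, N3, N5, N6}
No single site covers all 6 demand points.
But {P-α, P-η} covers everything, so the minimum is 2.

2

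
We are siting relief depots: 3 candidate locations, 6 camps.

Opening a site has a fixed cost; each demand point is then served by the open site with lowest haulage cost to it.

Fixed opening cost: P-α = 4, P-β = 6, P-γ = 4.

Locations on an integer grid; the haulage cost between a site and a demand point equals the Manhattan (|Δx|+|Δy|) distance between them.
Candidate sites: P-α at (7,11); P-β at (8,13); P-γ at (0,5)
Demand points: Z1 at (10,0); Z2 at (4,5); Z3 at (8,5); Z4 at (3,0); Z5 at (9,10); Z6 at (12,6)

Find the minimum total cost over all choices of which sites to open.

54

Open {P-α, P-γ}: assign each demand point to its cheapest open site.
  Z1→P-α 14, Z2→P-γ 4, Z3→P-α 7, Z4→P-γ 8, Z5→P-α 3, Z6→P-α 10
  haulage cost 46, fixed 8 → total 54.
Compare {P-β, P-γ}: haulage cost 50 + fixed 10 = 60.
Compare {P-α, P-β, P-γ}: haulage cost 46 + fixed 14 = 60.
Compare {P-α}: haulage cost 58 + fixed 4 = 62.
All other subsets cost ≥ 60. Minimum total cost: 54.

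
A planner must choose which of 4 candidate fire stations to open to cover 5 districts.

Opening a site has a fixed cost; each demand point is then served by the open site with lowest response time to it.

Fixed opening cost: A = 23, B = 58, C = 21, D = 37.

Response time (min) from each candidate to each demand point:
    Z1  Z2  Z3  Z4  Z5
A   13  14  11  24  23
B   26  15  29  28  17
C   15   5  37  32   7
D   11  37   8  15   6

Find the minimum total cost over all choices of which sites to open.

103

Open {C, D}: assign each demand point to its cheapest open site.
  Z1→D 11, Z2→C 5, Z3→D 8, Z4→D 15, Z5→D 6
  response time 45, fixed 58 → total 103.
Compare {A, C}: response time 60 + fixed 44 = 104.
Compare {A}: response time 85 + fixed 23 = 108.
Compare {D}: response time 77 + fixed 37 = 114.
All other subsets cost ≥ 104. Minimum total cost: 103.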